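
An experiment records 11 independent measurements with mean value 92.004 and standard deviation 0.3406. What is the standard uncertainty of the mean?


The standard uncertainty for Type A evaluation is u = s / sqrt(n).
u = 0.3406 / sqrt(11)
u = 0.3406 / 3.3166
u = 0.1027

0.1027


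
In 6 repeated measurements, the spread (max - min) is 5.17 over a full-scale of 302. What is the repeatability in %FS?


Repeatability = (spread / full scale) * 100%.
R = (5.17 / 302) * 100
R = 1.712 %FS

1.712 %FS


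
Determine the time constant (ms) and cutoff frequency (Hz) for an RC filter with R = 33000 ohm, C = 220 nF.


Time constant: tau = R * C.
tau = 33000 * 2.20e-07 = 0.00726 s
tau = 7.26 ms
Cutoff frequency: fc = 1 / (2*pi*R*C).
fc = 1 / (2*pi*0.00726) = 21.92 Hz

tau = 7.26 ms, fc = 21.92 Hz


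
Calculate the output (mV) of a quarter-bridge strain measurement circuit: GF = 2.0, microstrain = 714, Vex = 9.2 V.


Quarter bridge output: Vout = (GF * epsilon * Vex) / 4.
Vout = (2.0 * 714e-6 * 9.2) / 4
Vout = 0.0131376 / 4 V
Vout = 0.0032844 V = 3.2844 mV

3.2844 mV


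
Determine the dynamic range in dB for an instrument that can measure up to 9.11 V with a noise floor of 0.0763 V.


Dynamic range = 20 * log10(Vmax / Vnoise).
DR = 20 * log10(9.11 / 0.0763)
DR = 20 * log10(119.4)
DR = 41.54 dB

41.54 dB


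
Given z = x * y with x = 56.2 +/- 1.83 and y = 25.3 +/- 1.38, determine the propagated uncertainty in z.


For a product z = x*y, the relative uncertainty is:
uz/z = sqrt((ux/x)^2 + (uy/y)^2)
Relative uncertainties: ux/x = 1.83/56.2 = 0.032562
uy/y = 1.38/25.3 = 0.054545
z = 56.2 * 25.3 = 1421.9
uz = 1421.9 * sqrt(0.032562^2 + 0.054545^2) = 90.325

90.325


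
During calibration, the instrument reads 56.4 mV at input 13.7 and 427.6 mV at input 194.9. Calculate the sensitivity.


Sensitivity = (y2 - y1) / (x2 - x1).
S = (427.6 - 56.4) / (194.9 - 13.7)
S = 371.2 / 181.2
S = 2.0486 mV/unit

2.0486 mV/unit


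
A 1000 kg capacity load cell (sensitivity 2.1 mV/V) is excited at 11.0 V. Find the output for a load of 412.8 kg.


Vout = rated_output * Vex * (load / capacity).
Vout = 2.1 * 11.0 * (412.8 / 1000)
Vout = 2.1 * 11.0 * 0.4128
Vout = 9.536 mV

9.536 mV


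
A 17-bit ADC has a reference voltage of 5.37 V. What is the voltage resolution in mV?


The resolution (LSB) of an ADC is Vref / 2^n.
LSB = 5.37 / 2^17
LSB = 5.37 / 131072
LSB = 4.097e-05 V = 0.04096985 mV

0.04096985 mV


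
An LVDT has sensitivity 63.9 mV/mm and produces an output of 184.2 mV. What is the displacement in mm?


Displacement = Vout / sensitivity.
d = 184.2 / 63.9
d = 2.883 mm

2.883 mm


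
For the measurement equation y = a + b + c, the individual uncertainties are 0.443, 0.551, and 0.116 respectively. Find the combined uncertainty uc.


For a sum of independent quantities, uc = sqrt(u1^2 + u2^2 + u3^2).
uc = sqrt(0.443^2 + 0.551^2 + 0.116^2)
uc = sqrt(0.196249 + 0.303601 + 0.013456)
uc = 0.7165

0.7165


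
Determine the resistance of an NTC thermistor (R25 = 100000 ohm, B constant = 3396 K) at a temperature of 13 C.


NTC thermistor equation: Rt = R25 * exp(B * (1/T - 1/T25)).
T in Kelvin: 286.15 K, T25 = 298.15 K
1/T - 1/T25 = 1/286.15 - 1/298.15 = 0.00014065
B * (1/T - 1/T25) = 3396 * 0.00014065 = 0.4777
Rt = 100000 * exp(0.4777) = 161230.0 ohm

161230.0 ohm


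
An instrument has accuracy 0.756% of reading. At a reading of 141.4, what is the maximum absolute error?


Absolute error = (accuracy% / 100) * reading.
Error = (0.756 / 100) * 141.4
Error = 0.00756 * 141.4
Error = 1.069

1.069


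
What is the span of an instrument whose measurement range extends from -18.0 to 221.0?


Span = upper range - lower range.
Span = 221.0 - (-18.0)
Span = 239.0

239.0


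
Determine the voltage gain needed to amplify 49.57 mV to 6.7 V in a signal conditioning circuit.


Gain = Vout / Vin (converting to same units).
G = 6.7 V / 49.57 mV
G = 6700.0 mV / 49.57 mV
G = 135.16

135.16


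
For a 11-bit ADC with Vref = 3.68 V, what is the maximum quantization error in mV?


The maximum quantization error is +/- LSB/2.
LSB = Vref / 2^n = 3.68 / 2048 = 0.00179688 V
Max error = LSB / 2 = 0.00179688 / 2 = 0.00089844 V
Max error = 0.8984 mV

0.8984 mV


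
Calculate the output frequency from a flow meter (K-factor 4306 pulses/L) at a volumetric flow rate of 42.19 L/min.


Frequency = K * Q / 60 (converting L/min to L/s).
f = 4306 * 42.19 / 60
f = 181670.14 / 60
f = 3027.84 Hz

3027.84 Hz


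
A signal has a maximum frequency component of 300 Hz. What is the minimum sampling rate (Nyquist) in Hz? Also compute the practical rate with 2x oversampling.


By Nyquist theorem, fs_min = 2 * fmax.
fs_min = 2 * 300 = 600 Hz
Practical rate = 2 * fs_min = 2 * 600 = 1200 Hz

fs_min = 600 Hz, fs_practical = 1200 Hz


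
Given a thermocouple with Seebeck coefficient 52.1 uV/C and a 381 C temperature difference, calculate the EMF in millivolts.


The thermocouple output V = sensitivity * dT.
V = 52.1 uV/C * 381 C
V = 19850.1 uV
V = 19.85 mV

19.85 mV


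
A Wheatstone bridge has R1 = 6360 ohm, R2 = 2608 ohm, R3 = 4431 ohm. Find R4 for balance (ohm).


At balance: R1*R4 = R2*R3, so R4 = R2*R3/R1.
R4 = 2608 * 4431 / 6360
R4 = 11556048 / 6360
R4 = 1816.99 ohm

1816.99 ohm


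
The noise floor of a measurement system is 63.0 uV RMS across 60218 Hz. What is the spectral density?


Noise spectral density = Vrms / sqrt(BW).
NSD = 63.0 / sqrt(60218)
NSD = 63.0 / 245.3936
NSD = 0.2567 uV/sqrt(Hz)

0.2567 uV/sqrt(Hz)


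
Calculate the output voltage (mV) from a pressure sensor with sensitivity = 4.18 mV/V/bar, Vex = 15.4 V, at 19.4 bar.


Output = sensitivity * Vex * P.
Vout = 4.18 * 15.4 * 19.4
Vout = 64.372 * 19.4
Vout = 1248.82 mV

1248.82 mV


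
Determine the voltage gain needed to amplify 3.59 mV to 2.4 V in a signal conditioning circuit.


Gain = Vout / Vin (converting to same units).
G = 2.4 V / 3.59 mV
G = 2400.0 mV / 3.59 mV
G = 668.52

668.52


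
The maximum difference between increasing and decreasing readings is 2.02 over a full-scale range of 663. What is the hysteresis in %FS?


Hysteresis = (max difference / full scale) * 100%.
H = (2.02 / 663) * 100
H = 0.305 %FS

0.305 %FS


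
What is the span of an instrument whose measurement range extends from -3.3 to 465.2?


Span = upper range - lower range.
Span = 465.2 - (-3.3)
Span = 468.5

468.5


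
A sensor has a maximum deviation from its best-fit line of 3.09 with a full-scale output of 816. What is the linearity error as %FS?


Linearity error = (max deviation / full scale) * 100%.
Linearity = (3.09 / 816) * 100
Linearity = 0.379 %FS

0.379 %FS


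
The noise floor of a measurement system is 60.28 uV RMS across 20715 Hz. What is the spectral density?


Noise spectral density = Vrms / sqrt(BW).
NSD = 60.28 / sqrt(20715)
NSD = 60.28 / 143.9271
NSD = 0.4188 uV/sqrt(Hz)

0.4188 uV/sqrt(Hz)


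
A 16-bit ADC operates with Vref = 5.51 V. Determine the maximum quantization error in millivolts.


The maximum quantization error is +/- LSB/2.
LSB = Vref / 2^n = 5.51 / 65536 = 8.408e-05 V
Max error = LSB / 2 = 8.408e-05 / 2 = 4.204e-05 V
Max error = 0.042 mV

0.042 mV


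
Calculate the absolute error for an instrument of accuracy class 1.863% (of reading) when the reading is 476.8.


Absolute error = (accuracy% / 100) * reading.
Error = (1.863 / 100) * 476.8
Error = 0.01863 * 476.8
Error = 8.8828

8.8828


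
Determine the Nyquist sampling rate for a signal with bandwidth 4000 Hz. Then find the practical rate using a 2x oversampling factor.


By Nyquist theorem, fs_min = 2 * fmax.
fs_min = 2 * 4000 = 8000 Hz
Practical rate = 2 * fs_min = 2 * 8000 = 16000 Hz

fs_min = 8000 Hz, fs_practical = 16000 Hz


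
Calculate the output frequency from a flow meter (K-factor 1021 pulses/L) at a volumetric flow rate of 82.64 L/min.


Frequency = K * Q / 60 (converting L/min to L/s).
f = 1021 * 82.64 / 60
f = 84375.44 / 60
f = 1406.26 Hz

1406.26 Hz


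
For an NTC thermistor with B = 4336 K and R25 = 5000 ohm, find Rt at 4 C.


NTC thermistor equation: Rt = R25 * exp(B * (1/T - 1/T25)).
T in Kelvin: 277.15 K, T25 = 298.15 K
1/T - 1/T25 = 1/277.15 - 1/298.15 = 0.00025414
B * (1/T - 1/T25) = 4336 * 0.00025414 = 1.1019
Rt = 5000 * exp(1.1019) = 15050.0 ohm

15050.0 ohm


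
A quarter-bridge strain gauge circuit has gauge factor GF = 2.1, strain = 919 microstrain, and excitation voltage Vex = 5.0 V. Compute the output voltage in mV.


Quarter bridge output: Vout = (GF * epsilon * Vex) / 4.
Vout = (2.1 * 919e-6 * 5.0) / 4
Vout = 0.0096495 / 4 V
Vout = 0.00241238 V = 2.4124 mV

2.4124 mV


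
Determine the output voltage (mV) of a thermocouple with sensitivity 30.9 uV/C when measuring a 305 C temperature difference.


The thermocouple output V = sensitivity * dT.
V = 30.9 uV/C * 305 C
V = 9424.5 uV
V = 9.425 mV

9.425 mV


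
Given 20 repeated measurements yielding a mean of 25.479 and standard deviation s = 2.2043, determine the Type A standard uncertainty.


The standard uncertainty for Type A evaluation is u = s / sqrt(n).
u = 2.2043 / sqrt(20)
u = 2.2043 / 4.4721
u = 0.4929

0.4929


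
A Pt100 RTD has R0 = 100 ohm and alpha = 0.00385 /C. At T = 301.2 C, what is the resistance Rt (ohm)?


The RTD equation: Rt = R0 * (1 + alpha * T).
Rt = 100 * (1 + 0.00385 * 301.2)
Rt = 100 * (1 + 1.15962)
Rt = 100 * 2.15962
Rt = 215.962 ohm

215.962 ohm


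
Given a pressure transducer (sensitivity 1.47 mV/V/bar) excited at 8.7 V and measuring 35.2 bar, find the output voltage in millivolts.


Output = sensitivity * Vex * P.
Vout = 1.47 * 8.7 * 35.2
Vout = 12.789 * 35.2
Vout = 450.17 mV

450.17 mV


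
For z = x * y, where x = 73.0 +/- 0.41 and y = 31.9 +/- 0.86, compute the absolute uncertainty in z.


For a product z = x*y, the relative uncertainty is:
uz/z = sqrt((ux/x)^2 + (uy/y)^2)
Relative uncertainties: ux/x = 0.41/73.0 = 0.005616
uy/y = 0.86/31.9 = 0.026959
z = 73.0 * 31.9 = 2328.7
uz = 2328.7 * sqrt(0.005616^2 + 0.026959^2) = 64.128

64.128


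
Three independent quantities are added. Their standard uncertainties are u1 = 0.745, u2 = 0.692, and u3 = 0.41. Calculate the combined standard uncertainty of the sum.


For a sum of independent quantities, uc = sqrt(u1^2 + u2^2 + u3^2).
uc = sqrt(0.745^2 + 0.692^2 + 0.41^2)
uc = sqrt(0.555025 + 0.478864 + 0.1681)
uc = 1.0964

1.0964


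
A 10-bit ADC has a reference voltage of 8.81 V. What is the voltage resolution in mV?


The resolution (LSB) of an ADC is Vref / 2^n.
LSB = 8.81 / 2^10
LSB = 8.81 / 1024
LSB = 0.00860352 V = 8.60351562 mV

8.60351562 mV


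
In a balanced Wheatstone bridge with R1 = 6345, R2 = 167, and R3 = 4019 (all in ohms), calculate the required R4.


At balance: R1*R4 = R2*R3, so R4 = R2*R3/R1.
R4 = 167 * 4019 / 6345
R4 = 671173 / 6345
R4 = 105.78 ohm

105.78 ohm


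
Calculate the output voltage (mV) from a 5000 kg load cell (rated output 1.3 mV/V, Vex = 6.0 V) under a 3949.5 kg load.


Vout = rated_output * Vex * (load / capacity).
Vout = 1.3 * 6.0 * (3949.5 / 5000)
Vout = 1.3 * 6.0 * 0.7899
Vout = 6.161 mV

6.161 mV


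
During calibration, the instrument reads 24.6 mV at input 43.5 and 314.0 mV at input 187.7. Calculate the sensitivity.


Sensitivity = (y2 - y1) / (x2 - x1).
S = (314.0 - 24.6) / (187.7 - 43.5)
S = 289.4 / 144.2
S = 2.0069 mV/unit

2.0069 mV/unit


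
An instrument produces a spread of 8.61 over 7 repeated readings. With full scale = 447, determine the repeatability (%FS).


Repeatability = (spread / full scale) * 100%.
R = (8.61 / 447) * 100
R = 1.926 %FS

1.926 %FS


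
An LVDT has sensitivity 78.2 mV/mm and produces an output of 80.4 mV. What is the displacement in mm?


Displacement = Vout / sensitivity.
d = 80.4 / 78.2
d = 1.028 mm

1.028 mm


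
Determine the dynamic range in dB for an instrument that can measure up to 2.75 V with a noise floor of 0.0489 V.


Dynamic range = 20 * log10(Vmax / Vnoise).
DR = 20 * log10(2.75 / 0.0489)
DR = 20 * log10(56.24)
DR = 35.0 dB

35.0 dB


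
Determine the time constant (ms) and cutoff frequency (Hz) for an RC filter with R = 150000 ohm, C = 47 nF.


Time constant: tau = R * C.
tau = 150000 * 4.70e-08 = 0.00705 s
tau = 7.05 ms
Cutoff frequency: fc = 1 / (2*pi*R*C).
fc = 1 / (2*pi*0.00705) = 22.58 Hz

tau = 7.05 ms, fc = 22.58 Hz


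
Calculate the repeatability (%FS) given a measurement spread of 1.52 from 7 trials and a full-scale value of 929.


Repeatability = (spread / full scale) * 100%.
R = (1.52 / 929) * 100
R = 0.164 %FS

0.164 %FS


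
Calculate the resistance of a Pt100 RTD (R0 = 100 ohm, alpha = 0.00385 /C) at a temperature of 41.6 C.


The RTD equation: Rt = R0 * (1 + alpha * T).
Rt = 100 * (1 + 0.00385 * 41.6)
Rt = 100 * (1 + 0.16016)
Rt = 100 * 1.16016
Rt = 116.016 ohm

116.016 ohm


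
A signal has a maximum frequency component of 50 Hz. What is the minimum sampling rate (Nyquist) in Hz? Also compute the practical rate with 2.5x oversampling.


By Nyquist theorem, fs_min = 2 * fmax.
fs_min = 2 * 50 = 100 Hz
Practical rate = 2.5 * fs_min = 2.5 * 100 = 250 Hz

fs_min = 100 Hz, fs_practical = 250 Hz


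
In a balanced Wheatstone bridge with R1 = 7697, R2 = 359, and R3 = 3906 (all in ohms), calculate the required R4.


At balance: R1*R4 = R2*R3, so R4 = R2*R3/R1.
R4 = 359 * 3906 / 7697
R4 = 1402254 / 7697
R4 = 182.18 ohm

182.18 ohm


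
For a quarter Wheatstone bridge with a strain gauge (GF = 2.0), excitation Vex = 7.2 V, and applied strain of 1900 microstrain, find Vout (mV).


Quarter bridge output: Vout = (GF * epsilon * Vex) / 4.
Vout = (2.0 * 1900e-6 * 7.2) / 4
Vout = 0.02736 / 4 V
Vout = 0.00684 V = 6.84 mV

6.84 mV


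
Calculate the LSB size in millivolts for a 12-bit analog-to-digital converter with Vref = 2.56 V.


The resolution (LSB) of an ADC is Vref / 2^n.
LSB = 2.56 / 2^12
LSB = 2.56 / 4096
LSB = 0.000625 V = 0.625 mV

0.625 mV


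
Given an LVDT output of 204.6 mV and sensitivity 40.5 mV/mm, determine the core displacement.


Displacement = Vout / sensitivity.
d = 204.6 / 40.5
d = 5.052 mm

5.052 mm


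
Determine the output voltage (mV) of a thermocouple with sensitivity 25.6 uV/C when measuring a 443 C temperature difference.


The thermocouple output V = sensitivity * dT.
V = 25.6 uV/C * 443 C
V = 11340.8 uV
V = 11.341 mV

11.341 mV


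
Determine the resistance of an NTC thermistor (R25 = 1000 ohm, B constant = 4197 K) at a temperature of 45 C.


NTC thermistor equation: Rt = R25 * exp(B * (1/T - 1/T25)).
T in Kelvin: 318.15 K, T25 = 298.15 K
1/T - 1/T25 = 1/318.15 - 1/298.15 = -0.00021084
B * (1/T - 1/T25) = 4197 * -0.00021084 = -0.8849
Rt = 1000 * exp(-0.8849) = 412.7 ohm

412.7 ohm


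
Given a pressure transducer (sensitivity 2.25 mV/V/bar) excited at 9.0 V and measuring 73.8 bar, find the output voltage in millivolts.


Output = sensitivity * Vex * P.
Vout = 2.25 * 9.0 * 73.8
Vout = 20.25 * 73.8
Vout = 1494.45 mV

1494.45 mV


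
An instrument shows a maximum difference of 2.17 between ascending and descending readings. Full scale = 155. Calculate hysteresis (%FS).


Hysteresis = (max difference / full scale) * 100%.
H = (2.17 / 155) * 100
H = 1.4 %FS

1.4 %FS


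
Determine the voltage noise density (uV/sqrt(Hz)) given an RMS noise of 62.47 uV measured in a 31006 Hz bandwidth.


Noise spectral density = Vrms / sqrt(BW).
NSD = 62.47 / sqrt(31006)
NSD = 62.47 / 176.0852
NSD = 0.3548 uV/sqrt(Hz)

0.3548 uV/sqrt(Hz)


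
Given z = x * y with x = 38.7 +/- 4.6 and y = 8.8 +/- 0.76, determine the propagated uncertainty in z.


For a product z = x*y, the relative uncertainty is:
uz/z = sqrt((ux/x)^2 + (uy/y)^2)
Relative uncertainties: ux/x = 4.6/38.7 = 0.118863
uy/y = 0.76/8.8 = 0.086364
z = 38.7 * 8.8 = 340.6
uz = 340.6 * sqrt(0.118863^2 + 0.086364^2) = 50.037

50.037


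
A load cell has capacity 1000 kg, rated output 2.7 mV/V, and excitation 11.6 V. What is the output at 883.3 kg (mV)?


Vout = rated_output * Vex * (load / capacity).
Vout = 2.7 * 11.6 * (883.3 / 1000)
Vout = 2.7 * 11.6 * 0.8833
Vout = 27.665 mV

27.665 mV


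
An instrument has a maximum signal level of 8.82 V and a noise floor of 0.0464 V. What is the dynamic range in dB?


Dynamic range = 20 * log10(Vmax / Vnoise).
DR = 20 * log10(8.82 / 0.0464)
DR = 20 * log10(190.09)
DR = 45.58 dB

45.58 dB


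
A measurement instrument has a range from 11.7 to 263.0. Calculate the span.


Span = upper range - lower range.
Span = 263.0 - (11.7)
Span = 251.3

251.3


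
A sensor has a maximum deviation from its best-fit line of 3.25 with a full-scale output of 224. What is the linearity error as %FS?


Linearity error = (max deviation / full scale) * 100%.
Linearity = (3.25 / 224) * 100
Linearity = 1.451 %FS

1.451 %FS


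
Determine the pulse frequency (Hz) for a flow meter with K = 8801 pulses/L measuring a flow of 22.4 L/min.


Frequency = K * Q / 60 (converting L/min to L/s).
f = 8801 * 22.4 / 60
f = 197142.4 / 60
f = 3285.71 Hz

3285.71 Hz


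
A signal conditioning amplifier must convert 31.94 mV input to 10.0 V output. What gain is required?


Gain = Vout / Vin (converting to same units).
G = 10.0 V / 31.94 mV
G = 10000.0 mV / 31.94 mV
G = 313.09

313.09


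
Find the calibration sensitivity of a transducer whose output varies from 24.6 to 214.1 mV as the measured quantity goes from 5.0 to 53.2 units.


Sensitivity = (y2 - y1) / (x2 - x1).
S = (214.1 - 24.6) / (53.2 - 5.0)
S = 189.5 / 48.2
S = 3.9315 mV/unit

3.9315 mV/unit


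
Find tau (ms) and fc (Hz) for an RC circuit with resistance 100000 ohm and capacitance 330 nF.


Time constant: tau = R * C.
tau = 100000 * 3.30e-07 = 0.033 s
tau = 33.0 ms
Cutoff frequency: fc = 1 / (2*pi*R*C).
fc = 1 / (2*pi*0.033) = 4.82 Hz

tau = 33.0 ms, fc = 4.82 Hz


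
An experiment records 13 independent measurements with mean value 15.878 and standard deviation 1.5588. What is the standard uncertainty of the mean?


The standard uncertainty for Type A evaluation is u = s / sqrt(n).
u = 1.5588 / sqrt(13)
u = 1.5588 / 3.6056
u = 0.4323

0.4323


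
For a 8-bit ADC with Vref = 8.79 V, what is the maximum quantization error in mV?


The maximum quantization error is +/- LSB/2.
LSB = Vref / 2^n = 8.79 / 256 = 0.03433594 V
Max error = LSB / 2 = 0.03433594 / 2 = 0.01716797 V
Max error = 17.168 mV

17.168 mV


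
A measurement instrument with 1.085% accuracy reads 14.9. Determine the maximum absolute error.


Absolute error = (accuracy% / 100) * reading.
Error = (1.085 / 100) * 14.9
Error = 0.01085 * 14.9
Error = 0.1617

0.1617


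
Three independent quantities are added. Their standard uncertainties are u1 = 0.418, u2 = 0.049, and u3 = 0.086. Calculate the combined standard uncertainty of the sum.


For a sum of independent quantities, uc = sqrt(u1^2 + u2^2 + u3^2).
uc = sqrt(0.418^2 + 0.049^2 + 0.086^2)
uc = sqrt(0.174724 + 0.002401 + 0.007396)
uc = 0.4296

0.4296


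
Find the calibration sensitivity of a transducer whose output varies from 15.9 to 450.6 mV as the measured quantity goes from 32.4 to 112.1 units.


Sensitivity = (y2 - y1) / (x2 - x1).
S = (450.6 - 15.9) / (112.1 - 32.4)
S = 434.7 / 79.7
S = 5.4542 mV/unit

5.4542 mV/unit


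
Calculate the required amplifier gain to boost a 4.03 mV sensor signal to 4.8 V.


Gain = Vout / Vin (converting to same units).
G = 4.8 V / 4.03 mV
G = 4800.0 mV / 4.03 mV
G = 1191.07

1191.07


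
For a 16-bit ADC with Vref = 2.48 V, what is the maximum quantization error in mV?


The maximum quantization error is +/- LSB/2.
LSB = Vref / 2^n = 2.48 / 65536 = 3.784e-05 V
Max error = LSB / 2 = 3.784e-05 / 2 = 1.892e-05 V
Max error = 0.0189 mV

0.0189 mV


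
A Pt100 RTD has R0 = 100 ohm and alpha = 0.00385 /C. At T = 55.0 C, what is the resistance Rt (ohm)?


The RTD equation: Rt = R0 * (1 + alpha * T).
Rt = 100 * (1 + 0.00385 * 55.0)
Rt = 100 * (1 + 0.21175)
Rt = 100 * 1.21175
Rt = 121.175 ohm

121.175 ohm


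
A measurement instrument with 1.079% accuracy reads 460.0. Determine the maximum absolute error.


Absolute error = (accuracy% / 100) * reading.
Error = (1.079 / 100) * 460.0
Error = 0.01079 * 460.0
Error = 4.9634

4.9634


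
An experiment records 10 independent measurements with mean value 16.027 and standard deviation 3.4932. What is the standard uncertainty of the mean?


The standard uncertainty for Type A evaluation is u = s / sqrt(n).
u = 3.4932 / sqrt(10)
u = 3.4932 / 3.1623
u = 1.1046

1.1046


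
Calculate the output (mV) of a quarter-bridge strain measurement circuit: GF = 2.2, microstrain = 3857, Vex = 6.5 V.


Quarter bridge output: Vout = (GF * epsilon * Vex) / 4.
Vout = (2.2 * 3857e-6 * 6.5) / 4
Vout = 0.0551551 / 4 V
Vout = 0.01378878 V = 13.7888 mV

13.7888 mV


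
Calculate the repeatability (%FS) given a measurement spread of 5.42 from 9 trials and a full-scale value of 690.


Repeatability = (spread / full scale) * 100%.
R = (5.42 / 690) * 100
R = 0.786 %FS

0.786 %FS


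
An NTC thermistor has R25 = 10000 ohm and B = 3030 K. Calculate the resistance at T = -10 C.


NTC thermistor equation: Rt = R25 * exp(B * (1/T - 1/T25)).
T in Kelvin: 263.15 K, T25 = 298.15 K
1/T - 1/T25 = 1/263.15 - 1/298.15 = 0.0004461
B * (1/T - 1/T25) = 3030 * 0.0004461 = 1.3517
Rt = 10000 * exp(1.3517) = 38638.9 ohm

38638.9 ohm


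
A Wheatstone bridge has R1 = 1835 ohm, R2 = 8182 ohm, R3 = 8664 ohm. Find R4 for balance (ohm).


At balance: R1*R4 = R2*R3, so R4 = R2*R3/R1.
R4 = 8182 * 8664 / 1835
R4 = 70888848 / 1835
R4 = 38631.52 ohm

38631.52 ohm


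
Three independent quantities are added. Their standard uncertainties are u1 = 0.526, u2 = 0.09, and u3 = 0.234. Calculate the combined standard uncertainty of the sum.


For a sum of independent quantities, uc = sqrt(u1^2 + u2^2 + u3^2).
uc = sqrt(0.526^2 + 0.09^2 + 0.234^2)
uc = sqrt(0.276676 + 0.0081 + 0.054756)
uc = 0.5827

0.5827


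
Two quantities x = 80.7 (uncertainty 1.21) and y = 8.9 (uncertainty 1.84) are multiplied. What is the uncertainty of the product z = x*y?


For a product z = x*y, the relative uncertainty is:
uz/z = sqrt((ux/x)^2 + (uy/y)^2)
Relative uncertainties: ux/x = 1.21/80.7 = 0.014994
uy/y = 1.84/8.9 = 0.206742
z = 80.7 * 8.9 = 718.2
uz = 718.2 * sqrt(0.014994^2 + 0.206742^2) = 148.878

148.878


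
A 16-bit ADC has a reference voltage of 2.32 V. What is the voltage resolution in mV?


The resolution (LSB) of an ADC is Vref / 2^n.
LSB = 2.32 / 2^16
LSB = 2.32 / 65536
LSB = 3.54e-05 V = 0.03540039 mV

0.03540039 mV


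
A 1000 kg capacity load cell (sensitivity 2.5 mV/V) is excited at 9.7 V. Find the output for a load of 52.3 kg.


Vout = rated_output * Vex * (load / capacity).
Vout = 2.5 * 9.7 * (52.3 / 1000)
Vout = 2.5 * 9.7 * 0.0523
Vout = 1.268 mV

1.268 mV


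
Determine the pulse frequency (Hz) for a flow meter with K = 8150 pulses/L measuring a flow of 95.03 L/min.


Frequency = K * Q / 60 (converting L/min to L/s).
f = 8150 * 95.03 / 60
f = 774494.5 / 60
f = 12908.24 Hz

12908.24 Hz


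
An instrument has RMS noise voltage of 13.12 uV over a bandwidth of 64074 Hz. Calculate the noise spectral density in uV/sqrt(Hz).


Noise spectral density = Vrms / sqrt(BW).
NSD = 13.12 / sqrt(64074)
NSD = 13.12 / 253.1284
NSD = 0.0518 uV/sqrt(Hz)

0.0518 uV/sqrt(Hz)


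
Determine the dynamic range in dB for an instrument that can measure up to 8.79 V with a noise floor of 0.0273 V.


Dynamic range = 20 * log10(Vmax / Vnoise).
DR = 20 * log10(8.79 / 0.0273)
DR = 20 * log10(321.98)
DR = 50.16 dB

50.16 dB


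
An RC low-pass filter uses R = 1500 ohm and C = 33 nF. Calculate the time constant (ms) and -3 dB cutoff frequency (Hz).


Time constant: tau = R * C.
tau = 1500 * 3.30e-08 = 4.95e-05 s
tau = 0.0495 ms
Cutoff frequency: fc = 1 / (2*pi*R*C).
fc = 1 / (2*pi*4.95e-05) = 3215.25 Hz

tau = 0.0495 ms, fc = 3215.25 Hz


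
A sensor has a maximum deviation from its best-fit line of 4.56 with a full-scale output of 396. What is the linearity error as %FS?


Linearity error = (max deviation / full scale) * 100%.
Linearity = (4.56 / 396) * 100
Linearity = 1.152 %FS

1.152 %FS


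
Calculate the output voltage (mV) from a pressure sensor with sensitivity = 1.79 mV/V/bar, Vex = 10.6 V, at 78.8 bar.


Output = sensitivity * Vex * P.
Vout = 1.79 * 10.6 * 78.8
Vout = 18.974 * 78.8
Vout = 1495.15 mV

1495.15 mV


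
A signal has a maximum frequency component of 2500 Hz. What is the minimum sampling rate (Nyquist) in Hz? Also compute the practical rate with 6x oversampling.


By Nyquist theorem, fs_min = 2 * fmax.
fs_min = 2 * 2500 = 5000 Hz
Practical rate = 6 * fs_min = 6 * 5000 = 30000 Hz

fs_min = 5000 Hz, fs_practical = 30000 Hz


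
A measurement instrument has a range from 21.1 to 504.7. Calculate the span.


Span = upper range - lower range.
Span = 504.7 - (21.1)
Span = 483.6

483.6


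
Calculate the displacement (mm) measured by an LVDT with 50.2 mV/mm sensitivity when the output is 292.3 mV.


Displacement = Vout / sensitivity.
d = 292.3 / 50.2
d = 5.823 mm

5.823 mm


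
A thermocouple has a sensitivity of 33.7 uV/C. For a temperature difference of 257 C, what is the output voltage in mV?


The thermocouple output V = sensitivity * dT.
V = 33.7 uV/C * 257 C
V = 8660.9 uV
V = 8.661 mV

8.661 mV


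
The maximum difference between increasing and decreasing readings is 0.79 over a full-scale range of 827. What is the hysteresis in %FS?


Hysteresis = (max difference / full scale) * 100%.
H = (0.79 / 827) * 100
H = 0.096 %FS

0.096 %FS


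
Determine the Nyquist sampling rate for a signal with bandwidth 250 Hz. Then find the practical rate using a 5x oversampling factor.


By Nyquist theorem, fs_min = 2 * fmax.
fs_min = 2 * 250 = 500 Hz
Practical rate = 5 * fs_min = 5 * 500 = 2500 Hz

fs_min = 500 Hz, fs_practical = 2500 Hz


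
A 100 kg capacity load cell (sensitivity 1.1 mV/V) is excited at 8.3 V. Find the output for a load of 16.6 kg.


Vout = rated_output * Vex * (load / capacity).
Vout = 1.1 * 8.3 * (16.6 / 100)
Vout = 1.1 * 8.3 * 0.166
Vout = 1.516 mV

1.516 mV


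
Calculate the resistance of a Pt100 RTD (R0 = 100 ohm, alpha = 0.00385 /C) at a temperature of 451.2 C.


The RTD equation: Rt = R0 * (1 + alpha * T).
Rt = 100 * (1 + 0.00385 * 451.2)
Rt = 100 * (1 + 1.73712)
Rt = 100 * 2.73712
Rt = 273.712 ohm

273.712 ohm


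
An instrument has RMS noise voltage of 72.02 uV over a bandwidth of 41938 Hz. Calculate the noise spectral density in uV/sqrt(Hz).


Noise spectral density = Vrms / sqrt(BW).
NSD = 72.02 / sqrt(41938)
NSD = 72.02 / 204.7877
NSD = 0.3517 uV/sqrt(Hz)

0.3517 uV/sqrt(Hz)


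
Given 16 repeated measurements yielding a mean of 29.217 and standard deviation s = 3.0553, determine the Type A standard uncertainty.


The standard uncertainty for Type A evaluation is u = s / sqrt(n).
u = 3.0553 / sqrt(16)
u = 3.0553 / 4.0
u = 0.7638

0.7638


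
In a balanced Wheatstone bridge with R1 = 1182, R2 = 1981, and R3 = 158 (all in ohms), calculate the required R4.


At balance: R1*R4 = R2*R3, so R4 = R2*R3/R1.
R4 = 1981 * 158 / 1182
R4 = 312998 / 1182
R4 = 264.8 ohm

264.8 ohm


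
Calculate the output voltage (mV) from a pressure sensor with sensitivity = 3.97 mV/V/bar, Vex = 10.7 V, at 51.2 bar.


Output = sensitivity * Vex * P.
Vout = 3.97 * 10.7 * 51.2
Vout = 42.479 * 51.2
Vout = 2174.92 mV

2174.92 mV


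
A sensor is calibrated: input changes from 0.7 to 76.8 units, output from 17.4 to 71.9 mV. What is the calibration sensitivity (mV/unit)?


Sensitivity = (y2 - y1) / (x2 - x1).
S = (71.9 - 17.4) / (76.8 - 0.7)
S = 54.5 / 76.1
S = 0.7162 mV/unit

0.7162 mV/unit


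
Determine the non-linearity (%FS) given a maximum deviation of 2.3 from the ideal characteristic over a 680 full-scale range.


Linearity error = (max deviation / full scale) * 100%.
Linearity = (2.3 / 680) * 100
Linearity = 0.338 %FS

0.338 %FS


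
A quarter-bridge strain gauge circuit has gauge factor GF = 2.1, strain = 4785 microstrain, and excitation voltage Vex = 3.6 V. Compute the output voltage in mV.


Quarter bridge output: Vout = (GF * epsilon * Vex) / 4.
Vout = (2.1 * 4785e-6 * 3.6) / 4
Vout = 0.0361746 / 4 V
Vout = 0.00904365 V = 9.0436 mV

9.0436 mV


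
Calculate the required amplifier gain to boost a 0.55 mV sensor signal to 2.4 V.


Gain = Vout / Vin (converting to same units).
G = 2.4 V / 0.55 mV
G = 2400.0 mV / 0.55 mV
G = 4363.64

4363.64


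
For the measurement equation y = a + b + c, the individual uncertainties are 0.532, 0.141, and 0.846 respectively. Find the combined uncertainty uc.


For a sum of independent quantities, uc = sqrt(u1^2 + u2^2 + u3^2).
uc = sqrt(0.532^2 + 0.141^2 + 0.846^2)
uc = sqrt(0.283024 + 0.019881 + 0.715716)
uc = 1.0093

1.0093


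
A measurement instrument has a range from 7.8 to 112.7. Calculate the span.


Span = upper range - lower range.
Span = 112.7 - (7.8)
Span = 104.9

104.9


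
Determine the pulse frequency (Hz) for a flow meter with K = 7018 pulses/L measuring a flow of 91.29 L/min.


Frequency = K * Q / 60 (converting L/min to L/s).
f = 7018 * 91.29 / 60
f = 640673.22 / 60
f = 10677.89 Hz

10677.89 Hz


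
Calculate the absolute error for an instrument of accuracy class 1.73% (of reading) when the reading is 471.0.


Absolute error = (accuracy% / 100) * reading.
Error = (1.73 / 100) * 471.0
Error = 0.0173 * 471.0
Error = 8.1483

8.1483


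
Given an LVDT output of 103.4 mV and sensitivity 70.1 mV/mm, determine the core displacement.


Displacement = Vout / sensitivity.
d = 103.4 / 70.1
d = 1.475 mm

1.475 mm


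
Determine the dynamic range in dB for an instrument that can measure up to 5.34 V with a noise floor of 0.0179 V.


Dynamic range = 20 * log10(Vmax / Vnoise).
DR = 20 * log10(5.34 / 0.0179)
DR = 20 * log10(298.32)
DR = 49.49 dB

49.49 dB


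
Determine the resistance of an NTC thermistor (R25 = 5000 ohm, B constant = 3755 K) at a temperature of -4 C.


NTC thermistor equation: Rt = R25 * exp(B * (1/T - 1/T25)).
T in Kelvin: 269.15 K, T25 = 298.15 K
1/T - 1/T25 = 1/269.15 - 1/298.15 = 0.00036138
B * (1/T - 1/T25) = 3755 * 0.00036138 = 1.357
Rt = 5000 * exp(1.357) = 19422.5 ohm

19422.5 ohm


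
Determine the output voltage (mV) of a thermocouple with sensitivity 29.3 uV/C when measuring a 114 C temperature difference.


The thermocouple output V = sensitivity * dT.
V = 29.3 uV/C * 114 C
V = 3340.2 uV
V = 3.34 mV

3.34 mV


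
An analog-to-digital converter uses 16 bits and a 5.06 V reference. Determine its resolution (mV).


The resolution (LSB) of an ADC is Vref / 2^n.
LSB = 5.06 / 2^16
LSB = 5.06 / 65536
LSB = 7.721e-05 V = 0.07720947 mV

0.07720947 mV


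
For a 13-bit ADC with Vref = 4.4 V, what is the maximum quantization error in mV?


The maximum quantization error is +/- LSB/2.
LSB = Vref / 2^n = 4.4 / 8192 = 0.00053711 V
Max error = LSB / 2 = 0.00053711 / 2 = 0.00026855 V
Max error = 0.2686 mV

0.2686 mV


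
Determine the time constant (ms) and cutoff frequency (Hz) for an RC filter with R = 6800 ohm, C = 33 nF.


Time constant: tau = R * C.
tau = 6800 * 3.30e-08 = 0.0002244 s
tau = 0.2244 ms
Cutoff frequency: fc = 1 / (2*pi*R*C).
fc = 1 / (2*pi*0.0002244) = 709.25 Hz

tau = 0.2244 ms, fc = 709.25 Hz


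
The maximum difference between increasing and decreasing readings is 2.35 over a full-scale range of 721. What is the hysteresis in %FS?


Hysteresis = (max difference / full scale) * 100%.
H = (2.35 / 721) * 100
H = 0.326 %FS

0.326 %FS


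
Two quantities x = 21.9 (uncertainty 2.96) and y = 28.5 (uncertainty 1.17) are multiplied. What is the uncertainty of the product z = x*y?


For a product z = x*y, the relative uncertainty is:
uz/z = sqrt((ux/x)^2 + (uy/y)^2)
Relative uncertainties: ux/x = 2.96/21.9 = 0.13516
uy/y = 1.17/28.5 = 0.041053
z = 21.9 * 28.5 = 624.1
uz = 624.1 * sqrt(0.13516^2 + 0.041053^2) = 88.165

88.165


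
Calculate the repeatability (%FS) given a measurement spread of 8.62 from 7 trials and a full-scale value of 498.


Repeatability = (spread / full scale) * 100%.
R = (8.62 / 498) * 100
R = 1.731 %FS

1.731 %FS


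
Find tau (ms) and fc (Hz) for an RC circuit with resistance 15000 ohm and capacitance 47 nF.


Time constant: tau = R * C.
tau = 15000 * 4.70e-08 = 0.000705 s
tau = 0.705 ms
Cutoff frequency: fc = 1 / (2*pi*R*C).
fc = 1 / (2*pi*0.000705) = 225.75 Hz

tau = 0.705 ms, fc = 225.75 Hz


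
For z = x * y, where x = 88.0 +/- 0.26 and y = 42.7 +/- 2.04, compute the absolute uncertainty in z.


For a product z = x*y, the relative uncertainty is:
uz/z = sqrt((ux/x)^2 + (uy/y)^2)
Relative uncertainties: ux/x = 0.26/88.0 = 0.002955
uy/y = 2.04/42.7 = 0.047775
z = 88.0 * 42.7 = 3757.6
uz = 3757.6 * sqrt(0.002955^2 + 0.047775^2) = 179.863

179.863


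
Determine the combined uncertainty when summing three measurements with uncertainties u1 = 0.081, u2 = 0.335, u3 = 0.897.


For a sum of independent quantities, uc = sqrt(u1^2 + u2^2 + u3^2).
uc = sqrt(0.081^2 + 0.335^2 + 0.897^2)
uc = sqrt(0.006561 + 0.112225 + 0.804609)
uc = 0.9609

0.9609


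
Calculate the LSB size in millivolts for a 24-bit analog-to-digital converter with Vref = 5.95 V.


The resolution (LSB) of an ADC is Vref / 2^n.
LSB = 5.95 / 2^24
LSB = 5.95 / 16777216
LSB = 3.5e-07 V = 0.00035465 mV

0.00035465 mV


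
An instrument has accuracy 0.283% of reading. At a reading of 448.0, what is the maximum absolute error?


Absolute error = (accuracy% / 100) * reading.
Error = (0.283 / 100) * 448.0
Error = 0.00283 * 448.0
Error = 1.2678

1.2678


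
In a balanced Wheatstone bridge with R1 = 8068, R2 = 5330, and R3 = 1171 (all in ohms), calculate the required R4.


At balance: R1*R4 = R2*R3, so R4 = R2*R3/R1.
R4 = 5330 * 1171 / 8068
R4 = 6241430 / 8068
R4 = 773.6 ohm

773.6 ohm


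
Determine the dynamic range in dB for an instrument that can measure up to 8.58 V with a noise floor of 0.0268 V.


Dynamic range = 20 * log10(Vmax / Vnoise).
DR = 20 * log10(8.58 / 0.0268)
DR = 20 * log10(320.15)
DR = 50.11 dB

50.11 dB


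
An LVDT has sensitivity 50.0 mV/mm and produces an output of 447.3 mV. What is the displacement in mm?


Displacement = Vout / sensitivity.
d = 447.3 / 50.0
d = 8.946 mm

8.946 mm


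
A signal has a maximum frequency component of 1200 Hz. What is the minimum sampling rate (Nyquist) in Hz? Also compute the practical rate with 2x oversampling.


By Nyquist theorem, fs_min = 2 * fmax.
fs_min = 2 * 1200 = 2400 Hz
Practical rate = 2 * fs_min = 2 * 2400 = 4800 Hz

fs_min = 2400 Hz, fs_practical = 4800 Hz


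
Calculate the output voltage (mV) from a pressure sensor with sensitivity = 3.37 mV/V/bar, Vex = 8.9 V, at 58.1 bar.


Output = sensitivity * Vex * P.
Vout = 3.37 * 8.9 * 58.1
Vout = 29.993 * 58.1
Vout = 1742.59 mV

1742.59 mV


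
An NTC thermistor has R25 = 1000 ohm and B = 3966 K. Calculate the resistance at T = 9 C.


NTC thermistor equation: Rt = R25 * exp(B * (1/T - 1/T25)).
T in Kelvin: 282.15 K, T25 = 298.15 K
1/T - 1/T25 = 1/282.15 - 1/298.15 = 0.0001902
B * (1/T - 1/T25) = 3966 * 0.0001902 = 0.7543
Rt = 1000 * exp(0.7543) = 2126.2 ohm

2126.2 ohm


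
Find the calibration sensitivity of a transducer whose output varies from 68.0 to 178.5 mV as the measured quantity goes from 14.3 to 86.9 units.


Sensitivity = (y2 - y1) / (x2 - x1).
S = (178.5 - 68.0) / (86.9 - 14.3)
S = 110.5 / 72.6
S = 1.522 mV/unit

1.522 mV/unit


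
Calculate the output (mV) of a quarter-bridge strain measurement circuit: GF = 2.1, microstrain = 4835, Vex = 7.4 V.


Quarter bridge output: Vout = (GF * epsilon * Vex) / 4.
Vout = (2.1 * 4835e-6 * 7.4) / 4
Vout = 0.0751359 / 4 V
Vout = 0.01878398 V = 18.784 mV

18.784 mV


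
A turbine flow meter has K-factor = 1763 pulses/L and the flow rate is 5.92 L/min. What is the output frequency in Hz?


Frequency = K * Q / 60 (converting L/min to L/s).
f = 1763 * 5.92 / 60
f = 10436.96 / 60
f = 173.95 Hz

173.95 Hz


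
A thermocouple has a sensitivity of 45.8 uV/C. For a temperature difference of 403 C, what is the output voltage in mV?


The thermocouple output V = sensitivity * dT.
V = 45.8 uV/C * 403 C
V = 18457.4 uV
V = 18.457 mV

18.457 mV


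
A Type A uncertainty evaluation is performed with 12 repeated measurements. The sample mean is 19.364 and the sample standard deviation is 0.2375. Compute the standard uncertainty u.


The standard uncertainty for Type A evaluation is u = s / sqrt(n).
u = 0.2375 / sqrt(12)
u = 0.2375 / 3.4641
u = 0.0686

0.0686


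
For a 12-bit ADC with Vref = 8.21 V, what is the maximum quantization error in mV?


The maximum quantization error is +/- LSB/2.
LSB = Vref / 2^n = 8.21 / 4096 = 0.00200439 V
Max error = LSB / 2 = 0.00200439 / 2 = 0.0010022 V
Max error = 1.0022 mV

1.0022 mV


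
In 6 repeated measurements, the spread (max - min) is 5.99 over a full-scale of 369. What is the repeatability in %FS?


Repeatability = (spread / full scale) * 100%.
R = (5.99 / 369) * 100
R = 1.623 %FS

1.623 %FS


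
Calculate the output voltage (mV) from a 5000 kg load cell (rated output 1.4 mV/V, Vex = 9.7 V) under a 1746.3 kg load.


Vout = rated_output * Vex * (load / capacity).
Vout = 1.4 * 9.7 * (1746.3 / 5000)
Vout = 1.4 * 9.7 * 0.34926
Vout = 4.743 mV

4.743 mV


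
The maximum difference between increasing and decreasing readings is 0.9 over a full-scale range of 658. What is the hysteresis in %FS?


Hysteresis = (max difference / full scale) * 100%.
H = (0.9 / 658) * 100
H = 0.137 %FS

0.137 %FS


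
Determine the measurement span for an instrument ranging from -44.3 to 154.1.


Span = upper range - lower range.
Span = 154.1 - (-44.3)
Span = 198.4

198.4


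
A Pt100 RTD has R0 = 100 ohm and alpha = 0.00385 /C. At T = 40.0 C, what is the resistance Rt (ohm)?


The RTD equation: Rt = R0 * (1 + alpha * T).
Rt = 100 * (1 + 0.00385 * 40.0)
Rt = 100 * (1 + 0.154)
Rt = 100 * 1.154
Rt = 115.4 ohm

115.4 ohm


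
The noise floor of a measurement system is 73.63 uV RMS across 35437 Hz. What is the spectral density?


Noise spectral density = Vrms / sqrt(BW).
NSD = 73.63 / sqrt(35437)
NSD = 73.63 / 188.2472
NSD = 0.3911 uV/sqrt(Hz)

0.3911 uV/sqrt(Hz)


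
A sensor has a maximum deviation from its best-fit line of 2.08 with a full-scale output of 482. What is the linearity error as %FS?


Linearity error = (max deviation / full scale) * 100%.
Linearity = (2.08 / 482) * 100
Linearity = 0.432 %FS

0.432 %FS


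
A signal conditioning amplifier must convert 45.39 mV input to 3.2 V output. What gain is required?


Gain = Vout / Vin (converting to same units).
G = 3.2 V / 45.39 mV
G = 3200.0 mV / 45.39 mV
G = 70.5

70.5


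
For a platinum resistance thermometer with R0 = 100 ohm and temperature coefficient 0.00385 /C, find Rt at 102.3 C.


The RTD equation: Rt = R0 * (1 + alpha * T).
Rt = 100 * (1 + 0.00385 * 102.3)
Rt = 100 * (1 + 0.393855)
Rt = 100 * 1.393855
Rt = 139.386 ohm

139.386 ohm


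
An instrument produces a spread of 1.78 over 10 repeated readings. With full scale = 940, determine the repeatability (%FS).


Repeatability = (spread / full scale) * 100%.
R = (1.78 / 940) * 100
R = 0.189 %FS

0.189 %FS


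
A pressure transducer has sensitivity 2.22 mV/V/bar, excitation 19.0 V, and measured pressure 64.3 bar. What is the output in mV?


Output = sensitivity * Vex * P.
Vout = 2.22 * 19.0 * 64.3
Vout = 42.18 * 64.3
Vout = 2712.17 mV

2712.17 mV


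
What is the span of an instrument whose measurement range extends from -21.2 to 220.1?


Span = upper range - lower range.
Span = 220.1 - (-21.2)
Span = 241.3

241.3


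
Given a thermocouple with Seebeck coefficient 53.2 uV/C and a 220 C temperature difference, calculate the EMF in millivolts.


The thermocouple output V = sensitivity * dT.
V = 53.2 uV/C * 220 C
V = 11704.0 uV
V = 11.704 mV

11.704 mV
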